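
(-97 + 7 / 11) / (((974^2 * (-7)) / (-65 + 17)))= -12720 / 18262013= -0.00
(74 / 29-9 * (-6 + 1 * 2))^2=1249924 / 841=1486.24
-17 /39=-0.44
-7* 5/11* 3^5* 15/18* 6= -42525/11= -3865.91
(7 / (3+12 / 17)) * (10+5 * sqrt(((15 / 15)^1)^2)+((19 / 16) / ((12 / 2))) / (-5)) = 122077 / 4320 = 28.26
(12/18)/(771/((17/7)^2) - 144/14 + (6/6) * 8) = 4046/779487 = 0.01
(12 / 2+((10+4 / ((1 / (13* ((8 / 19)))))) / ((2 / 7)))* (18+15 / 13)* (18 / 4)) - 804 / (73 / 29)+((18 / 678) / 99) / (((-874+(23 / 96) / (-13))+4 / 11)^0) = 9308.39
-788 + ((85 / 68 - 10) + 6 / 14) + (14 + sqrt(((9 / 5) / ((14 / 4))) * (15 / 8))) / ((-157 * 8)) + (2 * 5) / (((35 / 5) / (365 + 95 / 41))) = -24475499 / 90118 - 3 * sqrt(21) / 17584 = -271.59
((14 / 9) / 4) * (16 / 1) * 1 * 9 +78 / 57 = 1090 / 19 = 57.37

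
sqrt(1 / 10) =sqrt(10) / 10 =0.32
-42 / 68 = -21 / 34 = -0.62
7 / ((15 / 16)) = 112 / 15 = 7.47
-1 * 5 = -5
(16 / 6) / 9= 8 / 27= 0.30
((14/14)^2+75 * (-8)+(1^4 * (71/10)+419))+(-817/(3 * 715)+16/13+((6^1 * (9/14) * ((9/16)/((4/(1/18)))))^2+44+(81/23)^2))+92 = -4308211250699/182191865856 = -23.65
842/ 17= 49.53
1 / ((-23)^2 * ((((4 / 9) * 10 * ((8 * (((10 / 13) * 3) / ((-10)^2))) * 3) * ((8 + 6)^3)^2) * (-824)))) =-13 / 105027027976192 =-0.00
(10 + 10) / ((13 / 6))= 120 / 13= 9.23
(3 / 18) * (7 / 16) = 7 / 96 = 0.07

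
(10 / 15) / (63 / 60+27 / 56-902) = -560 / 756393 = -0.00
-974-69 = -1043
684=684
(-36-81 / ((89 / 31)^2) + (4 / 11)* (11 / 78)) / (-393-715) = 14141041 / 342282252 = 0.04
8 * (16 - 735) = -5752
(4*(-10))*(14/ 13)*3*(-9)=15120/ 13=1163.08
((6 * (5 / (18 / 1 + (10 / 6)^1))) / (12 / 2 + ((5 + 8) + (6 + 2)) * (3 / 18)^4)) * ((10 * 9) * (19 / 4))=16621200 / 153341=108.39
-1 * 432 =-432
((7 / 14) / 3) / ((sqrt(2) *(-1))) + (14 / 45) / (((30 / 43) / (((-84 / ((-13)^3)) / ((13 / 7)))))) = 58996 / 6426225 - sqrt(2) / 12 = -0.11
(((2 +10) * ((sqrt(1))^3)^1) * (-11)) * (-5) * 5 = 3300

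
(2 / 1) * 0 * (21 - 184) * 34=0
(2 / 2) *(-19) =-19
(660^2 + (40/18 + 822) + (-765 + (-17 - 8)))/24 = 980177/54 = 18151.43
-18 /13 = -1.38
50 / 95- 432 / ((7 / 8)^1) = -65594 / 133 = -493.19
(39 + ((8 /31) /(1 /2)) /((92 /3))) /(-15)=-9273 /3565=-2.60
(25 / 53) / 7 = 25 / 371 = 0.07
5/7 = 0.71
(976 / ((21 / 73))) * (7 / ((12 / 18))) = 35624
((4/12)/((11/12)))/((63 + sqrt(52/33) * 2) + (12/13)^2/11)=237805308/41185078795 - 456976 * sqrt(429)/41185078795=0.01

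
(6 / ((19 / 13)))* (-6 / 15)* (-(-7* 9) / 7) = -1404 / 95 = -14.78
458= 458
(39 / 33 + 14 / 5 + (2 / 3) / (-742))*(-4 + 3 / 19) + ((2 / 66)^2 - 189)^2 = 1492404890901508 / 41797785645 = 35705.36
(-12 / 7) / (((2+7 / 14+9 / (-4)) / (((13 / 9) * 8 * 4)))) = -6656 / 21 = -316.95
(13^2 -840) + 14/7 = -669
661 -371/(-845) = 558916/845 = 661.44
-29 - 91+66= -54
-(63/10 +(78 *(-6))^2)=-2190303/10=-219030.30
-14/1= -14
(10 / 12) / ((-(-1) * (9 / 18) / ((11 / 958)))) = 55 / 2874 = 0.02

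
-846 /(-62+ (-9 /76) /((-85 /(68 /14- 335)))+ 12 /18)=114768360 /8382877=13.69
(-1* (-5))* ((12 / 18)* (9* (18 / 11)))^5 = 73466403840 / 161051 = 456168.57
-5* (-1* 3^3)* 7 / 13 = 945 / 13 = 72.69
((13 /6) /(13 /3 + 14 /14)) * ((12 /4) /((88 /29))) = 1131 /2816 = 0.40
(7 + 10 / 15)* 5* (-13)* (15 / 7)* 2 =-14950 / 7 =-2135.71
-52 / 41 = -1.27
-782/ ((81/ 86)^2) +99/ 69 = -880.09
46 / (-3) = -46 / 3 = -15.33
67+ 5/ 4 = 273/ 4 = 68.25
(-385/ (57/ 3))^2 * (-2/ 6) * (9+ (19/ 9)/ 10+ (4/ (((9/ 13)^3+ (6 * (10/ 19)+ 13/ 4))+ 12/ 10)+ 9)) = -330978661952785/ 129216895218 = -2561.42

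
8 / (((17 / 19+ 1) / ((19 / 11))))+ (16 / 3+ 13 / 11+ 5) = 1862 / 99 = 18.81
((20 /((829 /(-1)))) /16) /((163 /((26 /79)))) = -0.00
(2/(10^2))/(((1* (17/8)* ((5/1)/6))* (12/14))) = 28/2125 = 0.01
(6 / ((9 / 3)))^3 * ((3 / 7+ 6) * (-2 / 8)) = -90 / 7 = -12.86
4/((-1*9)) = -4/9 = -0.44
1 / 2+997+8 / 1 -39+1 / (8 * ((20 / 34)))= 77337 / 80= 966.71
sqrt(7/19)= sqrt(133)/19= 0.61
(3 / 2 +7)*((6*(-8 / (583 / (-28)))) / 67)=11424 / 39061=0.29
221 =221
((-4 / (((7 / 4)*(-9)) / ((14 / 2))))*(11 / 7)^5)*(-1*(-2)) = 5153632 / 151263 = 34.07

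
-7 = -7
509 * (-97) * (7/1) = -345611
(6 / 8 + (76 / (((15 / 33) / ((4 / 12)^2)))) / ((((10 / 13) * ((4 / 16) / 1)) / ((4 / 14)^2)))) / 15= 380851 / 661500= 0.58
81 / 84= 27 / 28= 0.96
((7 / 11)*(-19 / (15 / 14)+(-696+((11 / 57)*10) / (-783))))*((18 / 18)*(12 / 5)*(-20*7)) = 124870590208 / 818235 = 152609.69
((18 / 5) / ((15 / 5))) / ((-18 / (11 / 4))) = -11 / 60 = -0.18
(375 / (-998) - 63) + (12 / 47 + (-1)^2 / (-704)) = -1042199357 / 16510912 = -63.12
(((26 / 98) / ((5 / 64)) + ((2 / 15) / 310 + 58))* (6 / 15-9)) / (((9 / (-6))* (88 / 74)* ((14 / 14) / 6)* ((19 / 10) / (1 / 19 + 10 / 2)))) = 712216012096 / 150798725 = 4722.96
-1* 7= -7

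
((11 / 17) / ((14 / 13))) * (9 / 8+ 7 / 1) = 9295 / 1904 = 4.88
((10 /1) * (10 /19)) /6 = 50 /57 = 0.88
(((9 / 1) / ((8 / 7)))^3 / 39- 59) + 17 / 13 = -23127 / 512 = -45.17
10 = 10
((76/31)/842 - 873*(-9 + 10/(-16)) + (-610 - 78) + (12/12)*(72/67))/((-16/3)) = -161921795199/111925376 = -1446.69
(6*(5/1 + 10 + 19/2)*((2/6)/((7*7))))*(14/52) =7/26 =0.27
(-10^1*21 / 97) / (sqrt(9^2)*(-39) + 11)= 21 / 3298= 0.01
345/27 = 115/9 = 12.78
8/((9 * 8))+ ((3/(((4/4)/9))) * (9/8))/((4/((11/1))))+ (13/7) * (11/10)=863707/10080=85.69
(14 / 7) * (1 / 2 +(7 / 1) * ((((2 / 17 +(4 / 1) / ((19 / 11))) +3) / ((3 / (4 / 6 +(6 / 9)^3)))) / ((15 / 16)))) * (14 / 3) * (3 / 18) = 550333 / 26163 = 21.03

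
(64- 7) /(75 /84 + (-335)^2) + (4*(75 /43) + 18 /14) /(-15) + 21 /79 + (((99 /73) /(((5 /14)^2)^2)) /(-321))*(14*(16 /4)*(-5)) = 211356768209690666 /2918242174864625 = 72.43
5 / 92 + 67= 67.05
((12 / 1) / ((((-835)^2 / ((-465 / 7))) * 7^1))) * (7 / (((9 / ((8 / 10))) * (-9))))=496 / 43925175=0.00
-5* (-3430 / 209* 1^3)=82.06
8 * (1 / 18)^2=2 / 81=0.02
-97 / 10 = -9.70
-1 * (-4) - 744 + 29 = -711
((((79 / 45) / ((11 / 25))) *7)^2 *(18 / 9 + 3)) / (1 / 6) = 76452250 / 3267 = 23401.36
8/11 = 0.73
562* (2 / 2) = 562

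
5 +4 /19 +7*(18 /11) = 3483 /209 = 16.67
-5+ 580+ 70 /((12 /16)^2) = 6295 /9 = 699.44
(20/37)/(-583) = -20/21571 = -0.00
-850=-850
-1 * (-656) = 656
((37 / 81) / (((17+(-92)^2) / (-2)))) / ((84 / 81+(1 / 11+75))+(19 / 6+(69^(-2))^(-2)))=-148 / 31142965163175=-0.00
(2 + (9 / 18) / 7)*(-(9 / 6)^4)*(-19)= 44631 / 224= 199.25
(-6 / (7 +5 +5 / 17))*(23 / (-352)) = 1173 / 36784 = 0.03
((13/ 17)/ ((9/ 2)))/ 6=0.03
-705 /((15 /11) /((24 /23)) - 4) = 20680 /79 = 261.77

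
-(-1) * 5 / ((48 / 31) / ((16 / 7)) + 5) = 0.88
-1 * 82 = -82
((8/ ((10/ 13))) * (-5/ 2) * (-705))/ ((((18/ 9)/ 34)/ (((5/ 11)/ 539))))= 1558050/ 5929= 262.78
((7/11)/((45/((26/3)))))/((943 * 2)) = 91/1400355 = 0.00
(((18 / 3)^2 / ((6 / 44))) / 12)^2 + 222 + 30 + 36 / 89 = 65540 / 89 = 736.40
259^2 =67081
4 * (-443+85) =-1432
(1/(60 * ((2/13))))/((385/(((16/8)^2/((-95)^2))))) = 0.00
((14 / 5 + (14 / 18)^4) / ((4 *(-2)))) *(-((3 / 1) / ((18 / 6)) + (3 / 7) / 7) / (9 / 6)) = 192881 / 688905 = 0.28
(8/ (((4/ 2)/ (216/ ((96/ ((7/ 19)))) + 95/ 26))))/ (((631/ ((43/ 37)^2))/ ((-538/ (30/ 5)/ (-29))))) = 2202900449/ 18563036271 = 0.12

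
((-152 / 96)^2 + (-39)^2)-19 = 216649 / 144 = 1504.51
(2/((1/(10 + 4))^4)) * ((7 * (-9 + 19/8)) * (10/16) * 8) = -17815420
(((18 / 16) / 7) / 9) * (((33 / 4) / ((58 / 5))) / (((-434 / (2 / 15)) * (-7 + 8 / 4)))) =11 / 14096320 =0.00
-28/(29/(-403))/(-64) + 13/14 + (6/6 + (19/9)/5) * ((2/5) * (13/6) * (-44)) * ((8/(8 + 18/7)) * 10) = -6742127249/16223760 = -415.57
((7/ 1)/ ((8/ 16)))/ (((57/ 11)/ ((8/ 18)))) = 616/ 513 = 1.20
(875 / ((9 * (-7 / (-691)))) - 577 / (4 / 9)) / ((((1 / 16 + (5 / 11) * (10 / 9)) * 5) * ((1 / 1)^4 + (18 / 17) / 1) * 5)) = 223474724 / 786625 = 284.09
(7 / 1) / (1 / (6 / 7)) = 6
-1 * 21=-21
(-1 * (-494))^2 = 244036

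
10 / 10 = 1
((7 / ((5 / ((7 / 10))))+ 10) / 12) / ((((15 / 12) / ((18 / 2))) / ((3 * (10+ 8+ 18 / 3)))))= 474.34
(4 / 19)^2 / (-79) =-16 / 28519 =-0.00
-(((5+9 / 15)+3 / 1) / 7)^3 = -79507 / 42875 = -1.85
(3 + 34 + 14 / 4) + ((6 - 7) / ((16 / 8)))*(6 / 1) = 75 / 2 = 37.50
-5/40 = -1/8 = -0.12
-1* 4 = -4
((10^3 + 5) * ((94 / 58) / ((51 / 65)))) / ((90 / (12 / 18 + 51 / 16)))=37866725 / 425952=88.90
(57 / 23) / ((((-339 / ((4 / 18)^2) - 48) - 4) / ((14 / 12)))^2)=3724 / 52816939341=0.00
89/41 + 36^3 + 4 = 1913149/41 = 46662.17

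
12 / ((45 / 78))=104 / 5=20.80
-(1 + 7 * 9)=-64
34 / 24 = 17 / 12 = 1.42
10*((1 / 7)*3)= 4.29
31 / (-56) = -31 / 56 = -0.55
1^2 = 1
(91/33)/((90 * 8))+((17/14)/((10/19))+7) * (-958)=-296589775/33264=-8916.24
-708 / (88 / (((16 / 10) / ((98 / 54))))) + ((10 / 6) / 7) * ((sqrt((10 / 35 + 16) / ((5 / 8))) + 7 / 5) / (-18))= -7.18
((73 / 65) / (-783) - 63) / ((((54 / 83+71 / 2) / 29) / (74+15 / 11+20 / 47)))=-19694065036 / 5141565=-3830.36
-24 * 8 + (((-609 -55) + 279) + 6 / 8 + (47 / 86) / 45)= -576.24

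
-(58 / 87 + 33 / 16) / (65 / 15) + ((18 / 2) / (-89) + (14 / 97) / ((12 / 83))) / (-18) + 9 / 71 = -1903203971 / 3442287888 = -0.55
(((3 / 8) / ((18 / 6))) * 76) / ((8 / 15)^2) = 4275 / 128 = 33.40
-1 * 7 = -7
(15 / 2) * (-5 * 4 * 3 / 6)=-75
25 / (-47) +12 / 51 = -237 / 799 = -0.30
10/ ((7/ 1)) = 10/ 7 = 1.43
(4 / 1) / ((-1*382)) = -2 / 191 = -0.01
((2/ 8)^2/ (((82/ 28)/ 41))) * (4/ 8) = 7/ 16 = 0.44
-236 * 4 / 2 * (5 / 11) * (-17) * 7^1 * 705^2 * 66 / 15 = 55833800400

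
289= 289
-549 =-549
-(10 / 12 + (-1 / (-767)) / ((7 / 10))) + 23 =714017 / 32214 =22.16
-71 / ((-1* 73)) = 0.97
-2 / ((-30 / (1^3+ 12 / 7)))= 19 / 105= 0.18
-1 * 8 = -8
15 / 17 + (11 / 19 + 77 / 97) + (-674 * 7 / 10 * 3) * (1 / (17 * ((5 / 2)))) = -24319447 / 783275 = -31.05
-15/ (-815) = 3/ 163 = 0.02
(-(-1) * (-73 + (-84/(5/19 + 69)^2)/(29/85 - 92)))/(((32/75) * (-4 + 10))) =-293148333175/10280297216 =-28.52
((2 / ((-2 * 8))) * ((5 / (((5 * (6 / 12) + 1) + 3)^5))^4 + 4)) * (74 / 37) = -19004963774880963278801 / 19004963774880799438801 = -1.00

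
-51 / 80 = -0.64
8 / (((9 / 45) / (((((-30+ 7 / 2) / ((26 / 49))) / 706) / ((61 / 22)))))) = -285670 / 279929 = -1.02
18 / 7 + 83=599 / 7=85.57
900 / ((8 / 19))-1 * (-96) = 4467 / 2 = 2233.50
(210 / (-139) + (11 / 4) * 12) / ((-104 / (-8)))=2.42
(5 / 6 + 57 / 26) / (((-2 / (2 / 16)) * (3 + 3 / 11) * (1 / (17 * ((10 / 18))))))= -55165 / 101088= -0.55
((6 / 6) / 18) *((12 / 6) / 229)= 1 / 2061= 0.00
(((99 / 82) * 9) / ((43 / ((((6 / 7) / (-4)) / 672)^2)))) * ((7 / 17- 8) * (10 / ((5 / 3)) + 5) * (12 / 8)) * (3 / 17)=-0.00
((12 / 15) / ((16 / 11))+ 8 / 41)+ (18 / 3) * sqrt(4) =12.75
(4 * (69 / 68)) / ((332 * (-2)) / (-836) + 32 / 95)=24035 / 6698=3.59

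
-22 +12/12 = -21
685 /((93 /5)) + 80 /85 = 59713 /1581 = 37.77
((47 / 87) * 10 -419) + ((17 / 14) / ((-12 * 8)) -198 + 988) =14670163 / 38976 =376.39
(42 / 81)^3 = 0.14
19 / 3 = 6.33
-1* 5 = -5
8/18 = 4/9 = 0.44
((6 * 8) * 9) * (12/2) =2592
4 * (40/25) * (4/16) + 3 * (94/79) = 2042/395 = 5.17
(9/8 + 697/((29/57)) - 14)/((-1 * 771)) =-314845/178872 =-1.76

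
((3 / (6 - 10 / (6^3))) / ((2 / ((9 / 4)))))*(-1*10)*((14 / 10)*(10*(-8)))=634.90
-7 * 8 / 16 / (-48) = 7 / 96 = 0.07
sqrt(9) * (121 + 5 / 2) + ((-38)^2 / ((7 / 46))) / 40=42541 / 70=607.73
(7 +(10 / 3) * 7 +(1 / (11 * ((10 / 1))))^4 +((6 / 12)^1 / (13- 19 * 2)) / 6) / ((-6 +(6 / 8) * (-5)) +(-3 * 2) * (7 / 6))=-4440615301 / 2452367500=-1.81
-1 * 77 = -77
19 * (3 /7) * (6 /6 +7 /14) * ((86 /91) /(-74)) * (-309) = 2272077 /47138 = 48.20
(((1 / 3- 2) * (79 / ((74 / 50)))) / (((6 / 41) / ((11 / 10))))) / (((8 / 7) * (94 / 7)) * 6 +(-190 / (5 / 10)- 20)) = 1064525 / 490176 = 2.17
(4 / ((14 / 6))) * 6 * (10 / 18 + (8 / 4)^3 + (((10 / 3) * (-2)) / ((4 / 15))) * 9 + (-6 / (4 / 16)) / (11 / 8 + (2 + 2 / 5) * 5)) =-1681312 / 749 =-2244.74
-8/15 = -0.53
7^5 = 16807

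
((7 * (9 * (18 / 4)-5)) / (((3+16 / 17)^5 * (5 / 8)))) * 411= 1160119719276 / 6750625535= 171.85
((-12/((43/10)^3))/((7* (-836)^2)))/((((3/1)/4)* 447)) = -1000/10866845740443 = -0.00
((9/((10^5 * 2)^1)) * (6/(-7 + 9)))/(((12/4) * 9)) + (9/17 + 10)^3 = 1147067804913/982600000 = 1167.38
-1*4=-4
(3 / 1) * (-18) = -54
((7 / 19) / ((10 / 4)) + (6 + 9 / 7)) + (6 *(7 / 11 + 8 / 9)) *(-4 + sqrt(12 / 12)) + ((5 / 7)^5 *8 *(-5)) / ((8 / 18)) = -645549507 / 17563315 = -36.76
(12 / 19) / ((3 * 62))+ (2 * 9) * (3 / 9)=3536 / 589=6.00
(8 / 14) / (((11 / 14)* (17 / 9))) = 72 / 187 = 0.39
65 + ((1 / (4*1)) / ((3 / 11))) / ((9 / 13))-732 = -71893 / 108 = -665.68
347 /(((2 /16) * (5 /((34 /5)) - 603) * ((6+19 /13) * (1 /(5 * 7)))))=-42944720 /1986269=-21.62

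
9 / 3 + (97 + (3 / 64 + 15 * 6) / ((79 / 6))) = 270089 / 2528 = 106.84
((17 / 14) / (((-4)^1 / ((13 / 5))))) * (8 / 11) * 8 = -1768 / 385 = -4.59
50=50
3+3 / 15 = 16 / 5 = 3.20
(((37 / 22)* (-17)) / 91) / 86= -629 / 172172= -0.00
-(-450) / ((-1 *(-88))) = 225 / 44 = 5.11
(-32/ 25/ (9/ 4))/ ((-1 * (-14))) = -64/ 1575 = -0.04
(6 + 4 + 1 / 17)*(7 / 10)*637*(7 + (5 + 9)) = 16012269 / 170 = 94189.82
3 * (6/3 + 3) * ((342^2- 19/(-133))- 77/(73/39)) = 896214840/511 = 1753845.09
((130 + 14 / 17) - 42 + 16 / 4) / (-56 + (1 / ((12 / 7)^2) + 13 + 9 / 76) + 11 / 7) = -30221856 / 13339135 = -2.27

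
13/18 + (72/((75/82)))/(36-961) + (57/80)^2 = 60993653/53280000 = 1.14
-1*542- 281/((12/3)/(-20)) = 863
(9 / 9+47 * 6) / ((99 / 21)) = 1981 / 33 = 60.03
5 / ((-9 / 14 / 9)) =-70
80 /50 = 8 /5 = 1.60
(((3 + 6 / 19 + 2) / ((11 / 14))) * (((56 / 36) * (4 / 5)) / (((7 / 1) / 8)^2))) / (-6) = -1.83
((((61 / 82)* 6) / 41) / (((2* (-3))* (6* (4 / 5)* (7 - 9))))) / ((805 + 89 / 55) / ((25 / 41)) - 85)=419375 / 274669859424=0.00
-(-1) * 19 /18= 1.06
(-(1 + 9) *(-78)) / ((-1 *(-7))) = 111.43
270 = 270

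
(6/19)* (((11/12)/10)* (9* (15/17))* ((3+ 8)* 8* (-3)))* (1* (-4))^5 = 20072448/323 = 62143.80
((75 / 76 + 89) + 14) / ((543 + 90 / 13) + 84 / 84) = 102739 / 544312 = 0.19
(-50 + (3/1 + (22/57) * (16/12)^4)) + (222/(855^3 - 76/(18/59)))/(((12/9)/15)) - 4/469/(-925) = -7756587011642742239/169431238420690050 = -45.78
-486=-486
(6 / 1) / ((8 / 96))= 72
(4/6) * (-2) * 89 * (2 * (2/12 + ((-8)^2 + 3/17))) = -2336428/153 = -15270.77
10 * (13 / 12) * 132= 1430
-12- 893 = -905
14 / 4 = 7 / 2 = 3.50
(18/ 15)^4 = 1296/ 625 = 2.07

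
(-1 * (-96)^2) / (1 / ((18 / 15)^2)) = -331776 / 25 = -13271.04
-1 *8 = -8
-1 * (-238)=238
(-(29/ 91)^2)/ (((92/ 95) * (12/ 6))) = -79895/ 1523704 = -0.05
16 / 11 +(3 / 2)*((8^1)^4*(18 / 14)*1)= 608368 / 77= 7900.88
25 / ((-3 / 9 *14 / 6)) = -225 / 7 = -32.14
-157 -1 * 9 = -166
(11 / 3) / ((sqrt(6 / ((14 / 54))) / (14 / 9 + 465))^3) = 5700702130123*sqrt(14) / 6377292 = 3344691.48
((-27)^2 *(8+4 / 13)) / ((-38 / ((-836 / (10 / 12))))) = 10392624 / 65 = 159886.52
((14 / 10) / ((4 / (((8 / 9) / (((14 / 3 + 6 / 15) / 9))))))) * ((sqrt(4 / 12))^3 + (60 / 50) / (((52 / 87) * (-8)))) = -0.03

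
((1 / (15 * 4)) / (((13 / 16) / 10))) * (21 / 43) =56 / 559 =0.10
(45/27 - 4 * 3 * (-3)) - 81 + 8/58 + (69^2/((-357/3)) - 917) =-10355110/10353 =-1000.20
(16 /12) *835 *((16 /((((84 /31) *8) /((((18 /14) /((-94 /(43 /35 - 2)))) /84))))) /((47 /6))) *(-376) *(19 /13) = -10623204 /1467011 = -7.24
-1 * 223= -223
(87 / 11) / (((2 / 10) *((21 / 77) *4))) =36.25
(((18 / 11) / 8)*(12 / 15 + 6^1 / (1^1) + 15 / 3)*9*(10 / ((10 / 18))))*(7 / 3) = 912.35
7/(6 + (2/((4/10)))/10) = 14/13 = 1.08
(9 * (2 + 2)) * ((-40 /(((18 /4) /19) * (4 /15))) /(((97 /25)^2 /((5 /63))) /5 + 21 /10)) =-237500000 /417053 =-569.47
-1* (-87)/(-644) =-87/644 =-0.14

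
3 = 3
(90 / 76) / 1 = 45 / 38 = 1.18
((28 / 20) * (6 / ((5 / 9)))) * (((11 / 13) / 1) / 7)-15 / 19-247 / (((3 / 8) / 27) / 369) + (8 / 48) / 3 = -729399078827 / 111150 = -6562294.91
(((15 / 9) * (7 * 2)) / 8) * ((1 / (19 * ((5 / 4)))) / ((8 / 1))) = 7 / 456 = 0.02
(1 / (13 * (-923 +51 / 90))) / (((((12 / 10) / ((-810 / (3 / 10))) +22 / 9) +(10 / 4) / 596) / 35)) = -156450000 / 131229599969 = -0.00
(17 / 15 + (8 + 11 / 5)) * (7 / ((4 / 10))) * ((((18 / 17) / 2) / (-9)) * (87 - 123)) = 420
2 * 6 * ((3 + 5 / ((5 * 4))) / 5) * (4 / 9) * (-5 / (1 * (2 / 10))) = -260 / 3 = -86.67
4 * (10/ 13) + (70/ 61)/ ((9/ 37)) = 55630/ 7137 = 7.79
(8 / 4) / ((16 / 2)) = 1 / 4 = 0.25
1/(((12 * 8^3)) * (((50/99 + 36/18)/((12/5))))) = 99/634880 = 0.00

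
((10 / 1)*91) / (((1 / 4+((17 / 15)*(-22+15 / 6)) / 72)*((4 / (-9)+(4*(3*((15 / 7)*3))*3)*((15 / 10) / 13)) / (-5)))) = 1341522000 / 440873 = 3042.88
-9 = -9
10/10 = 1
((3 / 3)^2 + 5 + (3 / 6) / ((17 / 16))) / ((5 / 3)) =66 / 17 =3.88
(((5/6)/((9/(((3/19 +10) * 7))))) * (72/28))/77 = 965/4389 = 0.22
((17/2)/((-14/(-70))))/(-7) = -85/14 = -6.07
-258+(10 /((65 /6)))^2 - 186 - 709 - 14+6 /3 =-196741 /169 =-1164.15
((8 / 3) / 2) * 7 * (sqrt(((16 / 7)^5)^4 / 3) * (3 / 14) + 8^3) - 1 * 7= 2199023255552 * sqrt(3) / 847425747 + 14315 / 3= 9266.24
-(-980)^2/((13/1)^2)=-960400/169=-5682.84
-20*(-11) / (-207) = -220 / 207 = -1.06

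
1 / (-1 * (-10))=1 / 10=0.10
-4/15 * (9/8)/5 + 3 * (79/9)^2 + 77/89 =231.95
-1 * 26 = -26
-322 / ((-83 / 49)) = 15778 / 83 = 190.10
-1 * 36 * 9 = -324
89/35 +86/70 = 132/35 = 3.77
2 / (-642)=-1 / 321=-0.00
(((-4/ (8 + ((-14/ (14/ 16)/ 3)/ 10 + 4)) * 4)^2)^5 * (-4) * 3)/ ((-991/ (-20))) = -145118822400000000000/ 21416978972464690759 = -6.78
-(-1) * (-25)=-25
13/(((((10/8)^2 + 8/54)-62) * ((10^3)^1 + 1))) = -0.00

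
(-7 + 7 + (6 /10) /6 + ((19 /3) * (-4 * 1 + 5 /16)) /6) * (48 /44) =-5461 /1320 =-4.14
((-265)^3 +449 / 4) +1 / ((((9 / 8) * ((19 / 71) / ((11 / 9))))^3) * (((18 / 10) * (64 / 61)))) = -2442038663469780761 / 131225537484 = -18609477.32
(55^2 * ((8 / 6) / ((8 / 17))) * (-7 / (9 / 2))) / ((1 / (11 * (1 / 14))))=-10475.46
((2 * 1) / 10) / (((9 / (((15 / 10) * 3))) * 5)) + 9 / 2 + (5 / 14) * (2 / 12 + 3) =11867 / 2100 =5.65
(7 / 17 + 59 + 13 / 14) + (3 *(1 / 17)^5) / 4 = 2398890183 / 39755996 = 60.34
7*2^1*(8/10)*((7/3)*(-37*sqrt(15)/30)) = -7252*sqrt(15)/225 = -124.83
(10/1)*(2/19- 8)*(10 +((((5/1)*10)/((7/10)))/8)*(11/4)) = -725625/266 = -2727.91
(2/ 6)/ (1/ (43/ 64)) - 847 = -162581/ 192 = -846.78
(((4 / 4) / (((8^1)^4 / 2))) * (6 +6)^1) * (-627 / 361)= -99 / 9728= -0.01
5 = 5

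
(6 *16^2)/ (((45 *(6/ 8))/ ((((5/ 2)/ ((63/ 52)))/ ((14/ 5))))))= 133120/ 3969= 33.54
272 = 272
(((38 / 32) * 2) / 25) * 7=133 / 200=0.66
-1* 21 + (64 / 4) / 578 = -6061 / 289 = -20.97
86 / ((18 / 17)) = 731 / 9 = 81.22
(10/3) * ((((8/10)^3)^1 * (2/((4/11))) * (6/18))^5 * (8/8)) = 10807949656064/4449462890625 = 2.43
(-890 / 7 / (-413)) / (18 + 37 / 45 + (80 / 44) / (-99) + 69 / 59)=807675 / 52401727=0.02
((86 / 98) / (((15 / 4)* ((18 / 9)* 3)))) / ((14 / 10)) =0.03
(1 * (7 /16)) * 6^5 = 3402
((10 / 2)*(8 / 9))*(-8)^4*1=163840 / 9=18204.44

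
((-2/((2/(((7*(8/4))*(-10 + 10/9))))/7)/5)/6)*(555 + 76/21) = 1313872/81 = 16220.64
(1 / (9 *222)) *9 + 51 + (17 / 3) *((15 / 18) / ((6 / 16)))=127067 / 1998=63.60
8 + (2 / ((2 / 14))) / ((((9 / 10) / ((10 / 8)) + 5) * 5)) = 1214 / 143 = 8.49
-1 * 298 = -298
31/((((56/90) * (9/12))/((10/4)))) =2325/14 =166.07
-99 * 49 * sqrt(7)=-4851 * sqrt(7)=-12834.54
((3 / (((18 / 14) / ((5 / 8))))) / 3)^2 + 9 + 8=89353 / 5184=17.24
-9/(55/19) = -171/55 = -3.11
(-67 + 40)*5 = -135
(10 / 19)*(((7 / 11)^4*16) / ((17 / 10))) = 0.81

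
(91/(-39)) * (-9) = 21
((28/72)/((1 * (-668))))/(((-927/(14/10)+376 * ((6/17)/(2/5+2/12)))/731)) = 10351691/10409838120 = 0.00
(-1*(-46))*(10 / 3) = 460 / 3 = 153.33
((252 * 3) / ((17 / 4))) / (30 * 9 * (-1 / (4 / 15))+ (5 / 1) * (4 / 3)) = -18144 / 102595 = -0.18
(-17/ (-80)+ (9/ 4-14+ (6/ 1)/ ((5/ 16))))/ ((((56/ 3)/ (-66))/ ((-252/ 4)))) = 546183/ 320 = 1706.82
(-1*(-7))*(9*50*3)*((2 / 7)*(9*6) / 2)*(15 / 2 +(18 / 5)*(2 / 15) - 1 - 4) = 217242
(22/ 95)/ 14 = 11/ 665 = 0.02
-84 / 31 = -2.71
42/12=7/2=3.50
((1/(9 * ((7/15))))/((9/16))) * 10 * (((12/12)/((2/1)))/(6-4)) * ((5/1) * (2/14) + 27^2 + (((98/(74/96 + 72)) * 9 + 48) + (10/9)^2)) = 44763910400/53474337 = 837.11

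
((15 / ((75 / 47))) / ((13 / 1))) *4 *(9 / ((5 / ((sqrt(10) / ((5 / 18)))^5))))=12788596224 *sqrt(10) / 40625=995473.04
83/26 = 3.19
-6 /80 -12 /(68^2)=-897 /11560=-0.08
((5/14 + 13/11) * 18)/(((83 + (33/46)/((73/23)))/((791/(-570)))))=-5865039/12697795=-0.46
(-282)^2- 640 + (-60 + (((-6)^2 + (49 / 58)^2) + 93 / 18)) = 795914465 / 10092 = 78865.88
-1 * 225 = -225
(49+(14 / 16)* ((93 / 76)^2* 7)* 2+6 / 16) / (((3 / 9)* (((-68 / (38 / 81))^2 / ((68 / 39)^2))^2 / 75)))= 14120163025 / 44260466345316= 0.00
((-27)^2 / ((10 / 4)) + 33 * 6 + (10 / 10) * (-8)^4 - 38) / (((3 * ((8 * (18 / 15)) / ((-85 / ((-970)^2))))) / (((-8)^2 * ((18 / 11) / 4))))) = -193273 / 517495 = -0.37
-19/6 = -3.17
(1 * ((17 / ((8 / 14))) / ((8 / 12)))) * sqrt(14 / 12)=119 * sqrt(42) / 16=48.20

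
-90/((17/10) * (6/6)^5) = -900/17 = -52.94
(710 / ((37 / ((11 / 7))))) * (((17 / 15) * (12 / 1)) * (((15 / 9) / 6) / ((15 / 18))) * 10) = 1062160 / 777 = 1367.00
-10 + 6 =-4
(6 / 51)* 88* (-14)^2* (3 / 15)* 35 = 241472 / 17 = 14204.24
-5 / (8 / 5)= -25 / 8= -3.12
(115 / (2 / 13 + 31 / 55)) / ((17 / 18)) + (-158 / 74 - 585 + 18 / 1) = -14320552 / 35853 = -399.42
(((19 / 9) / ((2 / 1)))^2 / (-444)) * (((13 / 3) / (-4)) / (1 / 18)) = 4693 / 95904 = 0.05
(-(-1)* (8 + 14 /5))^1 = 54 /5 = 10.80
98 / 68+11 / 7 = 717 / 238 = 3.01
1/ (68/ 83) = 83/ 68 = 1.22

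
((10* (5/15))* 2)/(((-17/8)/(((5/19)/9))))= -800/8721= -0.09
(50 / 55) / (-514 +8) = -5 / 2783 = -0.00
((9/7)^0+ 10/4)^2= 49/4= 12.25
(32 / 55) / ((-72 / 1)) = -4 / 495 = -0.01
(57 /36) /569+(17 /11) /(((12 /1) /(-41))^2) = 16262821 /901296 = 18.04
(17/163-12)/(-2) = 1939/326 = 5.95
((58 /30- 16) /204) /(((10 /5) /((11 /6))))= -2321 /36720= -0.06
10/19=0.53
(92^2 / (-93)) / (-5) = 8464 / 465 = 18.20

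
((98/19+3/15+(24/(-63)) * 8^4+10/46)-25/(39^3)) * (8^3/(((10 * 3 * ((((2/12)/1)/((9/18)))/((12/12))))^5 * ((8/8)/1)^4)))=-22570413596944/2835262828125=-7.96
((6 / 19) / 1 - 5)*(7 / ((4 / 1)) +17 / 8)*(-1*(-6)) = -8277 / 76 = -108.91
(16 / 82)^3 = 512 / 68921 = 0.01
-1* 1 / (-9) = 1 / 9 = 0.11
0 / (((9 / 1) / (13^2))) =0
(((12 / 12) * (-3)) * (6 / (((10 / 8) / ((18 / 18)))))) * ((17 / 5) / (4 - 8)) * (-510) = -31212 / 5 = -6242.40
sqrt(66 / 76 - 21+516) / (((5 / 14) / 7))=49* sqrt(716034) / 95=436.45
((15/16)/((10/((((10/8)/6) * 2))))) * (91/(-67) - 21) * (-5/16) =18725/68608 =0.27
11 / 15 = 0.73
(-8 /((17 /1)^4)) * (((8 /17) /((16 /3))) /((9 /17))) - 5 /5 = -250567 /250563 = -1.00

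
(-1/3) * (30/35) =-2/7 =-0.29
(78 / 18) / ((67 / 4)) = 52 / 201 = 0.26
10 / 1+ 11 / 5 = 12.20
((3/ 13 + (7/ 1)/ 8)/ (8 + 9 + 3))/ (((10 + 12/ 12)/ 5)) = 115/ 4576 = 0.03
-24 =-24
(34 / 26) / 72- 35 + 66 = 29033 / 936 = 31.02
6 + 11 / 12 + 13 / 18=275 / 36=7.64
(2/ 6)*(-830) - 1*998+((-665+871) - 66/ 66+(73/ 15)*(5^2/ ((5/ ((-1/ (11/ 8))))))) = -11961/ 11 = -1087.36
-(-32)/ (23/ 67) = 2144/ 23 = 93.22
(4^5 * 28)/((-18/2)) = -28672/9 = -3185.78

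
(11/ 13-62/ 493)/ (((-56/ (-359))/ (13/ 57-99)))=-81857385/ 179452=-456.15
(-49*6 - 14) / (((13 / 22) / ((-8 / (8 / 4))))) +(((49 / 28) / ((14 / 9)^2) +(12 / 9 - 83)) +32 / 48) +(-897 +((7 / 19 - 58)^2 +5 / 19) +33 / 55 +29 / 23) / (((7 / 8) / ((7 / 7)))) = 288799061711 / 60445840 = 4777.82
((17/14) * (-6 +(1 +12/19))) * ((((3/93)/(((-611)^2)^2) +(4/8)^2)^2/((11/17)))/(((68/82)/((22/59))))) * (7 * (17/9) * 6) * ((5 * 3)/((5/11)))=-3422579422939936856309174501875/5674487624785768410273846064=-603.15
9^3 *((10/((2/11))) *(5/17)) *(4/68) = 200475/289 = 693.69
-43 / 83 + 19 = 1534 / 83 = 18.48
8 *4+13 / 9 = 301 / 9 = 33.44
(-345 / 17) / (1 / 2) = -690 / 17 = -40.59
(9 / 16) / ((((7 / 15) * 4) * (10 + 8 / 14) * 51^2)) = 15 / 1368704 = 0.00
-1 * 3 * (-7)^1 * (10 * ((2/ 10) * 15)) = 630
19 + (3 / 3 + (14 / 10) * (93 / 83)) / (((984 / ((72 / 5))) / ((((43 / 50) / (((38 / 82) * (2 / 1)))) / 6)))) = 74930419 / 3942500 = 19.01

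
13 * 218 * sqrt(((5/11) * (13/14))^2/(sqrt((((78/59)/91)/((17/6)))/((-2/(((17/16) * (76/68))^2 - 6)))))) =36842 * sqrt(15) * 7021^(1/4) * 94^(3/4)/10857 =3631.82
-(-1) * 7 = 7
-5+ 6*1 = 1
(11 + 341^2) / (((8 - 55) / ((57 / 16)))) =-8814.69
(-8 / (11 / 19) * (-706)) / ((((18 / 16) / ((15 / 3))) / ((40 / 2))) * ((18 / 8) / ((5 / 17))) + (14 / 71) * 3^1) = 121906432000 / 8467437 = 14397.09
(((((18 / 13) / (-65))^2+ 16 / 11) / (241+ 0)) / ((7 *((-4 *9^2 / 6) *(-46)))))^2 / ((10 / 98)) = 15429863089 / 13060019455839455653125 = 0.00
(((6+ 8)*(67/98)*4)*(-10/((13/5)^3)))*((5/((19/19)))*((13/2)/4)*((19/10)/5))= -159125/2366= -67.25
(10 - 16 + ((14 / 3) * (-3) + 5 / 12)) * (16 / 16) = -235 / 12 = -19.58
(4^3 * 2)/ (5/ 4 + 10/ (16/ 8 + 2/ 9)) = 22.26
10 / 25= 0.40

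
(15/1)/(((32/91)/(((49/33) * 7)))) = 156065/352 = 443.37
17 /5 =3.40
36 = 36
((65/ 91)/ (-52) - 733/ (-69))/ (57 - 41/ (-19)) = 5062873/ 28230384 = 0.18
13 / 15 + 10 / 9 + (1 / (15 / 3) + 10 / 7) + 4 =2396 / 315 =7.61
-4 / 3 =-1.33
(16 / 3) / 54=8 / 81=0.10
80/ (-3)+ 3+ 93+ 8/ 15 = 1048/ 15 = 69.87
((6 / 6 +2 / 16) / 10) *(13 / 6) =39 / 160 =0.24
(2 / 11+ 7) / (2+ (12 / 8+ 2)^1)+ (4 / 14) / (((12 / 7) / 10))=1079 / 363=2.97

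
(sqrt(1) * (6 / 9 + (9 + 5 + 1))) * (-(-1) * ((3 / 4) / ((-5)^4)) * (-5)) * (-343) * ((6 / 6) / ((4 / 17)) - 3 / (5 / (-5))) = 467509 / 2000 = 233.75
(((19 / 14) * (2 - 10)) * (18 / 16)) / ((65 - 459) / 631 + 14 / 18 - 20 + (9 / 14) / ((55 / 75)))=10682199 / 16590521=0.64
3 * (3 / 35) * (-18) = -162 / 35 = -4.63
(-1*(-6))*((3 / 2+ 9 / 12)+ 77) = 951 / 2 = 475.50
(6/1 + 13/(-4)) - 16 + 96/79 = -3803/316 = -12.03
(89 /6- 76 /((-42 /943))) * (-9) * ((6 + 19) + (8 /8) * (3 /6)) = -11060523 /28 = -395018.68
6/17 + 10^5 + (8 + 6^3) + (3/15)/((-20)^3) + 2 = 68153919983/680000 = 100226.35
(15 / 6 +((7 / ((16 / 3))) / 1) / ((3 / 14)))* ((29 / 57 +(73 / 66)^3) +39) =5133714701 / 14566464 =352.43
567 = 567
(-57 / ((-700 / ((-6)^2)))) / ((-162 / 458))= -4351 / 525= -8.29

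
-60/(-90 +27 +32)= 60/31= 1.94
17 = 17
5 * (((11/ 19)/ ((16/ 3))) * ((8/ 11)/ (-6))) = -0.07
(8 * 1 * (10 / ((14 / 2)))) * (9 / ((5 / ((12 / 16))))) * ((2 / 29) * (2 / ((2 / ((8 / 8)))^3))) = 54 / 203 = 0.27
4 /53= 0.08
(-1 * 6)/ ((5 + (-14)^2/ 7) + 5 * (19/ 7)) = -21/ 163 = -0.13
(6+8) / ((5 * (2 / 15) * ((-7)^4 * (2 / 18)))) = 27 / 343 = 0.08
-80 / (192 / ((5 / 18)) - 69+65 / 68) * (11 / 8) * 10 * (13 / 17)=-286000 / 211873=-1.35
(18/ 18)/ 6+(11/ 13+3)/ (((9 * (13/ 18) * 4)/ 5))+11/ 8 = 9253/ 4056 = 2.28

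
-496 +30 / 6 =-491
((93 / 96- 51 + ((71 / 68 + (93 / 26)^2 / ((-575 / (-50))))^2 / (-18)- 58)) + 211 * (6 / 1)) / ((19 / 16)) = 38312079952117 / 39297908169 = 974.91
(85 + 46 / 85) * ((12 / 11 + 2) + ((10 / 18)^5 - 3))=12.30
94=94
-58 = -58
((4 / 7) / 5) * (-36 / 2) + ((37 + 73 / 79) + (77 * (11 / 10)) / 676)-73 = -27669101 / 747656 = -37.01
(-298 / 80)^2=22201 / 1600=13.88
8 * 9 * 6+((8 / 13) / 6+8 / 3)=434.77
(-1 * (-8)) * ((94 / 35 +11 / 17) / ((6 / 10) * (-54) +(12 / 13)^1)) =-34372 / 40579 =-0.85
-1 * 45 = -45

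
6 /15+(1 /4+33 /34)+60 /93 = 23881 /10540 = 2.27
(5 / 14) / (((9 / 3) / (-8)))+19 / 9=73 / 63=1.16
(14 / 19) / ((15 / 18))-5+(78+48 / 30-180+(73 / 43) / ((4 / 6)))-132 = -1911529 / 8170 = -233.97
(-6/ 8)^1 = -3/ 4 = -0.75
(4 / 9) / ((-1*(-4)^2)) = -1 / 36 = -0.03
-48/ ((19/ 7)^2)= -2352/ 361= -6.52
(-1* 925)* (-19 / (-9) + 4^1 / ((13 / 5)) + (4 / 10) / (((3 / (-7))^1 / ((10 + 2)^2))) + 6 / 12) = 28192705 / 234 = 120481.65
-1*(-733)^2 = -537289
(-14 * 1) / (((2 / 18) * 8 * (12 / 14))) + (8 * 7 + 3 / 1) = 325 / 8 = 40.62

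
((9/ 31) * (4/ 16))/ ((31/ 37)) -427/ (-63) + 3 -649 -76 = -24740831/ 34596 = -715.14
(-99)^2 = 9801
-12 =-12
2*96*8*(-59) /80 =-5664 /5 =-1132.80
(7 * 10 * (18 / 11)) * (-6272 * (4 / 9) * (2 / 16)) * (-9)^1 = 3951360 / 11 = 359214.55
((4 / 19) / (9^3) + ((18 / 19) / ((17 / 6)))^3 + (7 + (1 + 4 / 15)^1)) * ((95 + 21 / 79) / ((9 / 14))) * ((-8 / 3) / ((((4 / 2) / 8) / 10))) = -6878319061346381824 / 52399356159519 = -131267.24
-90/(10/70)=-630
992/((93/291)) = 3104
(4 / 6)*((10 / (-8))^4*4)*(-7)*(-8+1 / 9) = 310625 / 864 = 359.52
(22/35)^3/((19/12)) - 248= -201899224/814625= -247.84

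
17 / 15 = 1.13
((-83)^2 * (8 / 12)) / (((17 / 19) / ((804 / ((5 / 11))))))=9079215.72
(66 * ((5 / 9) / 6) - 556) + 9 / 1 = -4868 / 9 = -540.89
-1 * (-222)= 222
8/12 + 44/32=49/24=2.04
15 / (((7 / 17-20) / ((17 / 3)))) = -1445 / 333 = -4.34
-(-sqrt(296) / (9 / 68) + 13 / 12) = -13 / 12 + 136 * sqrt(74) / 9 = 128.91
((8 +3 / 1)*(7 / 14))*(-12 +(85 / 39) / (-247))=-1272491 / 19266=-66.05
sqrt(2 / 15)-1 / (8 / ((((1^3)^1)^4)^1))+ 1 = sqrt(30) / 15+ 7 / 8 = 1.24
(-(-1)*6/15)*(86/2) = 86/5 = 17.20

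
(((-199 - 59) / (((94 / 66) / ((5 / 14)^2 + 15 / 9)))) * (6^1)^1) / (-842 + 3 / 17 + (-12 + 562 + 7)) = 8483255 / 1239014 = 6.85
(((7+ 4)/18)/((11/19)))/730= 19/13140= 0.00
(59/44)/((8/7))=413/352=1.17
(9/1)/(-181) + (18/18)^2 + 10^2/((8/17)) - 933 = -260477/362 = -719.55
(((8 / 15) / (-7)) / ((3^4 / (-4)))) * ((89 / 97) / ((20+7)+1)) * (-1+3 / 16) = -1157 / 11549790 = -0.00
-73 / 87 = -0.84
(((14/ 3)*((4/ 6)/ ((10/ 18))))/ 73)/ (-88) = -7/ 8030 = -0.00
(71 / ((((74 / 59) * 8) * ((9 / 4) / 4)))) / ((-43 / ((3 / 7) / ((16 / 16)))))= -4189 / 33411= -0.13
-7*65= -455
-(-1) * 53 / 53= 1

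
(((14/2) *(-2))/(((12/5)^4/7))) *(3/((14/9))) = -4375/768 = -5.70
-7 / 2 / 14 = -1 / 4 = -0.25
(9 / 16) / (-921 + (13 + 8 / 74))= -333 / 537472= -0.00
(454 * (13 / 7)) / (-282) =-2951 / 987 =-2.99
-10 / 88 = -5 / 44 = -0.11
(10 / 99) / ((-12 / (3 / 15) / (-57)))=19 / 198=0.10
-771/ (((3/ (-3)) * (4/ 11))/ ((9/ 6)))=25443/ 8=3180.38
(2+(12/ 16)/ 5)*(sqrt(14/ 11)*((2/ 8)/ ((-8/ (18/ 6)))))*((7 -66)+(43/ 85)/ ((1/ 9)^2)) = 49407*sqrt(154)/ 149600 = 4.10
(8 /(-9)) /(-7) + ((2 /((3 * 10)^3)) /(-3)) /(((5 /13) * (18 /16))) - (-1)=3594193 /3189375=1.13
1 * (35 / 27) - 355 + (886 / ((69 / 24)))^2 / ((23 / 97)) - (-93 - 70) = 131515241653 / 328509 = 400339.84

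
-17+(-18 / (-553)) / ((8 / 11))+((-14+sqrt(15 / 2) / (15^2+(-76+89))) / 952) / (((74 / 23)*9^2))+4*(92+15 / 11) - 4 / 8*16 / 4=23*sqrt(30) / 2716193088+878939095037 / 2479382136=354.50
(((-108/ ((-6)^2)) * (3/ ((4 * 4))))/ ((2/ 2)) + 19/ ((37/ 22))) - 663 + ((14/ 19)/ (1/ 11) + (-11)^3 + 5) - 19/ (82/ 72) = -916268351/ 461168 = -1986.84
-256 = -256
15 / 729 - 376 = -375.98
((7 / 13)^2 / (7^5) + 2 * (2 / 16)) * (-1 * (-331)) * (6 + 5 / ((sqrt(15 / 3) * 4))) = 19188401 * sqrt(5) / 927472 + 57565203 / 115934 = 542.80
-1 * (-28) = 28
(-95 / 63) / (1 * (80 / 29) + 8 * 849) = -2755 / 12414024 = -0.00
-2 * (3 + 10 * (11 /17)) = -322 /17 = -18.94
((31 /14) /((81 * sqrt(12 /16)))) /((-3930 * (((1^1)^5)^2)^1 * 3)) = -31 * sqrt(3) /20054790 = -0.00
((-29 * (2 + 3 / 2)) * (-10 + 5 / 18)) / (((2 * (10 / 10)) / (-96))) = -142100 / 3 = -47366.67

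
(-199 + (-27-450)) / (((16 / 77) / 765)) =-9954945 / 4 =-2488736.25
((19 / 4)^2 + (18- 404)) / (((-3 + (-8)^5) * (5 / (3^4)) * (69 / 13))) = 408213 / 12059728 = 0.03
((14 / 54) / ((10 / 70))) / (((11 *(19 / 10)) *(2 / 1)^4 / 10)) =0.05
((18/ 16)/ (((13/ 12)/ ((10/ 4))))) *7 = 945/ 52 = 18.17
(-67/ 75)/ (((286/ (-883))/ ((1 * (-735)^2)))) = 426136683/ 286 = 1489988.40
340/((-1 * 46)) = -170/23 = -7.39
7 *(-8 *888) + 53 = -49675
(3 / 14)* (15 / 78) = 15 / 364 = 0.04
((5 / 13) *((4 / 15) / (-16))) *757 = -757 / 156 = -4.85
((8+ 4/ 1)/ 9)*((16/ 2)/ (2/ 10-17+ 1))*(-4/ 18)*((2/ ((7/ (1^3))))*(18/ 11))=1280/ 18249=0.07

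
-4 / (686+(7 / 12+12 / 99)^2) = -0.01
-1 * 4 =-4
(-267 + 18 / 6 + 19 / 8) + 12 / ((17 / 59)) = -29917 / 136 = -219.98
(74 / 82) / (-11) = -37 / 451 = -0.08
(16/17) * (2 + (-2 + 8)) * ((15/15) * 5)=640/17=37.65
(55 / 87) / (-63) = -55 / 5481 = -0.01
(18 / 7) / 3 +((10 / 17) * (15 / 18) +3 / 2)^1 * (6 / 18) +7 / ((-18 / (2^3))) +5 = 7303 / 2142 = 3.41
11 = 11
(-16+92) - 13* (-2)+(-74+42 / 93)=882 / 31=28.45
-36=-36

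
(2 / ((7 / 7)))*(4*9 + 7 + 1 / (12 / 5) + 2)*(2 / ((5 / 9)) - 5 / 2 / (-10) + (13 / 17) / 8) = 292447 / 816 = 358.39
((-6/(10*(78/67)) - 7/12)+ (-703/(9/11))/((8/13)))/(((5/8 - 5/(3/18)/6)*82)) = 6539527/1678950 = 3.90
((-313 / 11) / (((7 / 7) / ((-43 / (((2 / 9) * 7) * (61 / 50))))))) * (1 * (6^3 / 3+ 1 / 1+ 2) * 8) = 1816965000 / 4697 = 386835.21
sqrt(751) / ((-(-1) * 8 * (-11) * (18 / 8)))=-0.14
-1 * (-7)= 7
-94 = -94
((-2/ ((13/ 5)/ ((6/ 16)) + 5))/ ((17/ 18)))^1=-0.18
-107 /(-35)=107 /35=3.06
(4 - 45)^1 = -41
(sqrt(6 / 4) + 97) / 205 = sqrt(6) / 410 + 97 / 205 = 0.48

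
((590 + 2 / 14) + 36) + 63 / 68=627.07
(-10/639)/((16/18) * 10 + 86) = -5/30317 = -0.00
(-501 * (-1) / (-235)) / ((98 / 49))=-501 / 470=-1.07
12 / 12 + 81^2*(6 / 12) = 6563 / 2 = 3281.50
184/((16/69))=793.50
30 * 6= 180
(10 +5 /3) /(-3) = -35 /9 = -3.89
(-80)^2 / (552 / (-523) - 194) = -1673600 / 51007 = -32.81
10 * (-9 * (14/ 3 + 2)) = -600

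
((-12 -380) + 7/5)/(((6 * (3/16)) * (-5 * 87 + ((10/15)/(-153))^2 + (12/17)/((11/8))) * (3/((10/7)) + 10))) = 731484432/11076106943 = 0.07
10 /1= 10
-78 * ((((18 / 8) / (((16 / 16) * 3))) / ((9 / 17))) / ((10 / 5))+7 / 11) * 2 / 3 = -4615 / 66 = -69.92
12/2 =6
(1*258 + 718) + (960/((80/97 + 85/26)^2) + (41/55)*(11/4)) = 88297356937/85284500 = 1035.33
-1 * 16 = -16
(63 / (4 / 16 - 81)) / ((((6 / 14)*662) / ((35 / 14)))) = -735 / 106913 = -0.01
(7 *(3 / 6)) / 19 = 7 / 38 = 0.18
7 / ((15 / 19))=133 / 15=8.87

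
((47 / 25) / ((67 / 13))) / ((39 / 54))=0.51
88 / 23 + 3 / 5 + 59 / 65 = 7974 / 1495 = 5.33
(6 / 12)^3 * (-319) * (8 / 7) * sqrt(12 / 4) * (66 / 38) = -10527 * sqrt(3) / 133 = -137.09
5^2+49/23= 624/23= 27.13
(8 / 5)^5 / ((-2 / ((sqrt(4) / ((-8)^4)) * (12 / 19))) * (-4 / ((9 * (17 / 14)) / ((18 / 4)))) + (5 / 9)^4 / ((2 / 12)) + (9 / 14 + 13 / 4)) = 34111881216 / 34763912271875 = 0.00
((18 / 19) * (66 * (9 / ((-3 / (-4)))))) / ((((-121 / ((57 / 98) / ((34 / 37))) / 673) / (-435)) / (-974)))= -10254896158680 / 9163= -1119163610.03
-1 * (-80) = 80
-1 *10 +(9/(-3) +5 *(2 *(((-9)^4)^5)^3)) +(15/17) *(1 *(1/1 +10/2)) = 305491750985453305770240571016632856754350856681434688088039/17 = 17970102999144312104131800000000000000000000000000000000000.00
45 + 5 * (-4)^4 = 1325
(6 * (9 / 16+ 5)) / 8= 267 / 64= 4.17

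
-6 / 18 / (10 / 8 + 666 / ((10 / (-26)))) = 20 / 103821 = 0.00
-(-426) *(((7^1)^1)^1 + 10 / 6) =3692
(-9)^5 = -59049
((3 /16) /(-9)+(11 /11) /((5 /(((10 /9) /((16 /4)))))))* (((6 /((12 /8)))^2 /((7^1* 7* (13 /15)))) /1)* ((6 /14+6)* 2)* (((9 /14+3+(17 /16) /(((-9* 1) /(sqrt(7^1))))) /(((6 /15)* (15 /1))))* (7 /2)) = 6375 /17836-2125* sqrt(7) /183456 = 0.33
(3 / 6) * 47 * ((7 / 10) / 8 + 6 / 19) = 28811 / 3040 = 9.48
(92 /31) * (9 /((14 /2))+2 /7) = 1012 /217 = 4.66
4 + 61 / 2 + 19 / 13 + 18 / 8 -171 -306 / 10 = -42481 / 260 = -163.39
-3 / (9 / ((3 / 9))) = -1 / 9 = -0.11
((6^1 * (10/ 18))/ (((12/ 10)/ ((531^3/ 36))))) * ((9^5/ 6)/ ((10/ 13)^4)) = 1039114119516993/ 3200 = 324723162349.06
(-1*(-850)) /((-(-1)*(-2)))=-425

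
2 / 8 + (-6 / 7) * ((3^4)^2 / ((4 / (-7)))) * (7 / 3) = 91855 / 4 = 22963.75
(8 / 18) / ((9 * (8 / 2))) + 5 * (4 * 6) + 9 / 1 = 10450 / 81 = 129.01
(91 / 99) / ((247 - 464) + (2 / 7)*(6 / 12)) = -637 / 150282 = -0.00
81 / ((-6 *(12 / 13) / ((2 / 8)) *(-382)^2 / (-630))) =36855 / 2334784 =0.02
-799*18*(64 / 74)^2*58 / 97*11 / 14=-4697966592 / 929551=-5054.02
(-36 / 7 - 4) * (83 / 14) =-2656 / 49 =-54.20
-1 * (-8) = 8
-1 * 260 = -260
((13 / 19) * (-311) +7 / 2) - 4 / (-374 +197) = -1407529 / 6726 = -209.27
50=50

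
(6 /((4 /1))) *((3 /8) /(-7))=-0.08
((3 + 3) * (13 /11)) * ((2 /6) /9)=26 /99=0.26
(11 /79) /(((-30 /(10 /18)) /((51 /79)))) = -187 /112338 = -0.00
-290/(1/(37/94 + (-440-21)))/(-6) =-22262.64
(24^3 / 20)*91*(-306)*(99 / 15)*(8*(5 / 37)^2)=-18558250.45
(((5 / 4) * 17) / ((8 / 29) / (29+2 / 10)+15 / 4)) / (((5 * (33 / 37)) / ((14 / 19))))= 18642302 / 19960545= 0.93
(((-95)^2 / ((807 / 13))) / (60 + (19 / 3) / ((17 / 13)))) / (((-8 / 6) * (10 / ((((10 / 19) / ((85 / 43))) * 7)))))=-1115205 / 3558332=-0.31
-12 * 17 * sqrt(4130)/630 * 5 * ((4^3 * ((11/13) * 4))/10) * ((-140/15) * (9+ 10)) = 3638272 * sqrt(4130)/585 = 399681.76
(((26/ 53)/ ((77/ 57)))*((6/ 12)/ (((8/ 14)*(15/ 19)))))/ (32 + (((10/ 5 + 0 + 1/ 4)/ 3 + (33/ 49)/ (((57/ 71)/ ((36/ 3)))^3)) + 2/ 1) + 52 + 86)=1577275063/ 9490863991235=0.00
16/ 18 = 8/ 9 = 0.89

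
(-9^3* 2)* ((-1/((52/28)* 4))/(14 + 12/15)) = 25515/1924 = 13.26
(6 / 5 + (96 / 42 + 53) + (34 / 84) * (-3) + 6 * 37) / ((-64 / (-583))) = 11315447 / 4480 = 2525.77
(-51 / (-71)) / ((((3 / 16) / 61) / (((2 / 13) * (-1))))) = -33184 / 923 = -35.95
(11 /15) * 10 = 22 /3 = 7.33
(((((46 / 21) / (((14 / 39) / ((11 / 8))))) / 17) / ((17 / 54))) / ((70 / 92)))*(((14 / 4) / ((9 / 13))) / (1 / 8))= 5900466 / 70805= 83.33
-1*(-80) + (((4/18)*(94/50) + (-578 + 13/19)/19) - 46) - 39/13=83884/81225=1.03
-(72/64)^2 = -81/64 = -1.27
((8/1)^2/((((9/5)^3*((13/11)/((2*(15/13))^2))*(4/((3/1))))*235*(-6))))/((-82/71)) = 0.02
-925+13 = -912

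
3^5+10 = 253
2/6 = 0.33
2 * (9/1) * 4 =72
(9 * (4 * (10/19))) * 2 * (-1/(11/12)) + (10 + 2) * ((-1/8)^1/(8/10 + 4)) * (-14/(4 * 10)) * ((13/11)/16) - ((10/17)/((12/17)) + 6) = -30924221/642048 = -48.16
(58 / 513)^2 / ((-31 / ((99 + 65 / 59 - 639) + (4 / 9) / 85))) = 81822366796 / 368222117265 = 0.22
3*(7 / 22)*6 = 63 / 11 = 5.73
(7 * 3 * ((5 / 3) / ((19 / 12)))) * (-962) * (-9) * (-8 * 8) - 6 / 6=-232727059 / 19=-12248792.58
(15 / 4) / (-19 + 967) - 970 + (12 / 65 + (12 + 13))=-77625707 / 82160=-944.81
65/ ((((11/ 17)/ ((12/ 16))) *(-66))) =-1.14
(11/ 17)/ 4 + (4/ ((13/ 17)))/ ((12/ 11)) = 4.96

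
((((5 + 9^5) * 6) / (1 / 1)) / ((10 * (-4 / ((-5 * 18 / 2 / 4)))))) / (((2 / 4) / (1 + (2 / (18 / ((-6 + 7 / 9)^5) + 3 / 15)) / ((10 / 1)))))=90361044850329 / 224030597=403342.43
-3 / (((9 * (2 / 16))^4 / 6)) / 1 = -8192 / 729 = -11.24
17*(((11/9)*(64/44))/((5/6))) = 544/15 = 36.27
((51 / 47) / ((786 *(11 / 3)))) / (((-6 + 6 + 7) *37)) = 51 / 35082586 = 0.00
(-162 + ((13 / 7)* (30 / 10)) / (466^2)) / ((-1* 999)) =82084955 / 506190636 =0.16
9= 9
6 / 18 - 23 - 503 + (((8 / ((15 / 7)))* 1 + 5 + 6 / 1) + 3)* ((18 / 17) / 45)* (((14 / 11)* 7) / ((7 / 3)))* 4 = -7283099 / 14025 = -519.29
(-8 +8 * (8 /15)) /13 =-0.29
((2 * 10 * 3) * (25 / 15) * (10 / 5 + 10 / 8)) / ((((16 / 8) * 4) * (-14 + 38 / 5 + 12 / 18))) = -4875 / 688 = -7.09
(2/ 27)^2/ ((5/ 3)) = 4/ 1215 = 0.00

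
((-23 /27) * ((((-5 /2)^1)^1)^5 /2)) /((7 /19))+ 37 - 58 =1111609 /12096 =91.90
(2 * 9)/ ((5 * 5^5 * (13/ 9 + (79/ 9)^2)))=729/ 49671875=0.00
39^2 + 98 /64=48721 /32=1522.53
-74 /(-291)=74 /291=0.25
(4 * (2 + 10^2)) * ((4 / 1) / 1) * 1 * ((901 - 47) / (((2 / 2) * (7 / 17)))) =3384768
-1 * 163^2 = -26569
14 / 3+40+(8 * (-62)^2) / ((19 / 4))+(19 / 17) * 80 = 6403330 / 969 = 6608.18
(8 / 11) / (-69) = -8 / 759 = -0.01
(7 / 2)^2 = 49 / 4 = 12.25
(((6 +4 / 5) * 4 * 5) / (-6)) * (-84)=1904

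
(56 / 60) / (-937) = -14 / 14055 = -0.00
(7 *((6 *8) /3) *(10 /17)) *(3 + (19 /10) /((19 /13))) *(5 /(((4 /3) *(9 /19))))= 114380 /51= 2242.75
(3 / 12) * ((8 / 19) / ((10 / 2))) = 2 / 95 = 0.02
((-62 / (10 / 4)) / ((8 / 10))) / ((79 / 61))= -1891 / 79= -23.94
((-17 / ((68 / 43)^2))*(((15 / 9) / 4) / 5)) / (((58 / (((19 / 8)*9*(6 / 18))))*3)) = -35131 / 1514496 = -0.02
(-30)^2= 900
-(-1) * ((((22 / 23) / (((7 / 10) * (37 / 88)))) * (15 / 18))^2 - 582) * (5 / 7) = -917661585310 / 2235608487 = -410.48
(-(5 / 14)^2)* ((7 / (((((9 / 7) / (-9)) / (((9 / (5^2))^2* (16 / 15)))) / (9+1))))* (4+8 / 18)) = 192 / 5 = 38.40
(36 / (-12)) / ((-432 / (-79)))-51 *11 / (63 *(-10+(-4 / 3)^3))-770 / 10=-12933047 / 168336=-76.83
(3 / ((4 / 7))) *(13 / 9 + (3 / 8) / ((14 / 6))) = 809 / 96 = 8.43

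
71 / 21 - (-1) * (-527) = -10996 / 21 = -523.62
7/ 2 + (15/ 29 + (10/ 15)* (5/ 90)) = 4.05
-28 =-28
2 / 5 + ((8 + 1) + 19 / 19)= 52 / 5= 10.40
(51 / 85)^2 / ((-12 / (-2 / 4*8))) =3 / 25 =0.12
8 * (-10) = -80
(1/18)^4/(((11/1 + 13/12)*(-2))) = -1/2536920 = -0.00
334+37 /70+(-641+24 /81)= -578671 /1890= -306.18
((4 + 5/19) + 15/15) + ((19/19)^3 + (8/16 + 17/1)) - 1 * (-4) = 1055/38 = 27.76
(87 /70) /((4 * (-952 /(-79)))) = 6873 /266560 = 0.03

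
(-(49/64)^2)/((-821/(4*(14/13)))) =16807/5464576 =0.00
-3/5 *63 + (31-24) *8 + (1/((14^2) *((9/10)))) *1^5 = 80287/4410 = 18.21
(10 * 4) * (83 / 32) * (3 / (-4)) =-77.81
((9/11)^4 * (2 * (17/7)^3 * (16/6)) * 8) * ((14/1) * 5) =13753255680/717409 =19170.73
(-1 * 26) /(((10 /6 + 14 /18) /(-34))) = 361.64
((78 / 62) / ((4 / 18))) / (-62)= -351 / 3844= -0.09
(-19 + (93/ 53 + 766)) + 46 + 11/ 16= 674535/ 848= 795.44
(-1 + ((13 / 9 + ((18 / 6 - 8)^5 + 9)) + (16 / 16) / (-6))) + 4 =-56011 / 18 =-3111.72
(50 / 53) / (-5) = -10 / 53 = -0.19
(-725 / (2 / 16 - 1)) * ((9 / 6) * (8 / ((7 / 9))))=626400 / 49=12783.67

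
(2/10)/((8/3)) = 3/40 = 0.08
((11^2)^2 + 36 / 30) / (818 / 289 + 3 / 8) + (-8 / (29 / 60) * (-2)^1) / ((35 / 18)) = 34488619976 / 7522165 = 4584.93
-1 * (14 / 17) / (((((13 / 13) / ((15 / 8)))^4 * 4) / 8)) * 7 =-2480625 / 17408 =-142.50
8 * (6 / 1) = 48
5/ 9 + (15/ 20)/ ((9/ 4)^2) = 19/ 27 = 0.70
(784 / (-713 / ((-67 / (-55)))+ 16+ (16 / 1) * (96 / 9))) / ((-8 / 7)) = 137886 / 80125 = 1.72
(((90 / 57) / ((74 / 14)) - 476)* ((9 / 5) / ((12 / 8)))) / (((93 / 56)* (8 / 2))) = -9363704 / 108965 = -85.93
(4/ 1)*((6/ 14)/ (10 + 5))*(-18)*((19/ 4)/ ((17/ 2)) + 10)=-12924/ 595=-21.72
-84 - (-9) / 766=-64335 / 766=-83.99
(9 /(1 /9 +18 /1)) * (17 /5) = 1377 /815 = 1.69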